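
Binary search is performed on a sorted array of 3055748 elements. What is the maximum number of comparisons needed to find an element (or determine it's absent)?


Binary search halves the search space each comparison:
  Step 1: search space = 3055748 -> 1527874
  Step 2: search space = 1527874 -> 763937
  Step 3: search space = 763937 -> 381968
  Step 4: search space = 381968 -> 190984
  Step 5: search space = 190984 -> 95492
  Step 6: search space = 95492 -> 47746
  Step 7: search space = 47746 -> 23873
  Step 8: search space = 23873 -> 11936
  Step 9: search space = 11936 -> 5968
  Step 10: search space = 5968 -> 2984
  Step 11: search space = 2984 -> 1492
  Step 12: search space = 1492 -> 746
  Step 13: search space = 746 -> 373
  Step 14: search space = 373 -> 186
  Step 15: search space = 186 -> 93
  Step 16: search space = 93 -> 46
  Step 17: search space = 46 -> 23
  Step 18: search space = 23 -> 11
  Step 19: search space = 11 -> 5
  Step 20: search space = 5 -> 2
  Step 21: search space = 2 -> 1
  Step 22: search space = 1 (final check)
Maximum comparisons = floor(log2(3055748)) + 1 = 21 + 1 = 22


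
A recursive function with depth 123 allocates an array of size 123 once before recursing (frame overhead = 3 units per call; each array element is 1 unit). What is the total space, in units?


Array allocation: 123 units (allocated once)
Stack frames: 123 deep * 3 per frame = 369 units
Total = 123 + 369 = 492


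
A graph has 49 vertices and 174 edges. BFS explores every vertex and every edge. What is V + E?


A full BFS traversal dequeues each vertex once and examines each edge once.
Vertex visits: 49
Edge visits: 174
V + E = 49 + 174 = 223


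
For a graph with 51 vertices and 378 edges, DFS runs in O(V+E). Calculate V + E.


A full DFS traversal visits each vertex once and examines each edge once.
V = 51
E = 378
Sum = 51 + 378 = 429


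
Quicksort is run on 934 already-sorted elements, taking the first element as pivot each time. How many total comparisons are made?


Sum of comparisons per partition:
933 + 932 + ... + 1 + 0
= 934 * (934 - 1) / 2
= 934 * 933 / 2
= 435711


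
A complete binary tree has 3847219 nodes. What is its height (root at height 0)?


In a complete binary tree, level k holds nodes 2^k .. 2^(k+1)-1 (1-indexed).
Height = floor(log2(n)) = floor(log2(3847219)) = 21
Check: 2^21 = 2097152 <= 3847219 < 4194304 = 2^22


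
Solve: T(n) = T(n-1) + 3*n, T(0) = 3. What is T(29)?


Expanding the recurrence:
T(29) = T(28) + 3*29
       = T(27) + 3*28 + 3*29
       ...
       = T(0) + 3*(1 + 2 + ... + 29)
       = 3 + 3 * 29*30/2
       = 3 + 3 * 435
       = 3 + 1305 = 1308


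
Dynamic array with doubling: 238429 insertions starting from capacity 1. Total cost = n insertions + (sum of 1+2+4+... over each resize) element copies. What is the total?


n = 238429
Insertion costs: 238429
Resizes copy 1, 2, 4, ... up to the largest power of 2 that is <= n-1 = 238428, i.e. 131072.
Copy costs = 1 + 2 + 4 + 8 + 16 + 32 + 64 + 128 + 256 + 512 + 1024 + 2048 + 4096 + 8192 + 16384 + 32768 + 65536 + 131072 = 262143
Total = 238429 + 262143 = 500572


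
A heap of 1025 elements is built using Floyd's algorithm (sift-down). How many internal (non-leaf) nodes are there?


Leaf nodes occupy roughly half the array.
Sift-down is called for each internal node, starting from the last one.
Internal nodes = floor(n/2) = floor(1025/2) = 512


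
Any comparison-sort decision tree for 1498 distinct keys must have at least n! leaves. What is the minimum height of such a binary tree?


A binary decision tree of height h has at most 2^h leaves and needs at least n! of them, so h >= ceil(log2(n!)).
1498! is far too large to multiply out, so use Stirling's series:
  ln(n!) ~ n ln n - n + (1/2) ln(2 pi n) + 1/(12n)  (error below 1/(360 n^3), negligible here)
  ln(1498) = 7.3118862
  n ln n = 1498 * 7.3118862 = 10953.2055
  (1/2) ln(2 pi * 1498) = (1/2) ln(9412.2116) = 4.5749
  1/(12*1498) = 0.0001
  ln(1498!) ~ 10953.2055 - 1498 + 4.5749 + 0.0001 = 9459.7805
Convert to base 2: log2(1498!) = 9459.7805 / ln 2 = 9459.7805 / 0.69314718 = 13647.5784
ceil(13647.5784) = 13648


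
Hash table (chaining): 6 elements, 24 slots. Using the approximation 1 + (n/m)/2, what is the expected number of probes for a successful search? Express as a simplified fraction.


Computing expected probes:
alpha = 6/24
= 1 + alpha/2
= 1 + 6/(2*24)
= (2*24 + 6) / (2*24)
= 54/48 = 9/8


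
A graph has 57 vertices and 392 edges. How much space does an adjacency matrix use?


Adjacency matrix: V x V grid of entries
Space = V^2 = 57^2 = 57 * 57 = 3249


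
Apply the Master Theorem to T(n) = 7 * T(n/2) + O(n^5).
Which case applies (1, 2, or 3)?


The Master Theorem: T(n) = a*T(n/b) + O(n^c)
  a = 7, b = 2, c = 5
log_b(a) = log_2(7) ~ 2.807
Compare b^c with a: 2^5 = 32 > 7, so c > log_b(a).
Since c > log_b(a), Case 3 applies.
T(n) = O(n^5)
Master Theorem case = 3


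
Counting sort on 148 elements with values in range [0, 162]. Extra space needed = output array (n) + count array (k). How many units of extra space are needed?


Output array size: 148 (to store sorted result)
Count array size: 163 (one slot per possible value, range 0 to 162)
Total extra space = 148 + 163 = 311


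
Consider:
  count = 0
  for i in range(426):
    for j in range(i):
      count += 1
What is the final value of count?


For each i, the inner loop runs i times:
  i=0: inner runs 0 times
  i=1: inner runs 1 time
  i=2: inner runs 2 times
  i=3: inner runs 3 times
  i=4: inner runs 4 times
  i=5: inner runs 5 times
  i=6: inner runs 6 times
  i=7: inner runs 7 times
  ...
Total = 0 + 1 + 2 + ... + 425 = 426*(426-1)/2 = 90525


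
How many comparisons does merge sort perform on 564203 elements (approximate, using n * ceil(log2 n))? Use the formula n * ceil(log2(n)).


Recursion depth: ceil(log2(564203)) = 20
Each recursion level merges n = 564203 elements
Total = 564203 * 20 = 11284060


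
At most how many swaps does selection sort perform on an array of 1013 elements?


Each of the 1012 passes places one element in its final position.
Pass 1: swap minimum into position 0
Pass 2: swap minimum of remaining into position 1
...
Pass 1012: last two elements, one swap
Maximum swaps = 1013 - 1 = 1012


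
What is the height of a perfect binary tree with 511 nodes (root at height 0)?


A perfect binary tree with 511 nodes:
  511 = 2^9 - 1
  Levels: 0, 1, ..., 8
  Height = 8


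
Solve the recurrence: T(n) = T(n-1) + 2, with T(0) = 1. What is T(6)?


Unrolling the recurrence:
T(6) = T(5) + 2
       = T(4) + 2 + 2
       = T(3) + 2*3
       ...
       = T(0) + 2*6
       = 1 + 12 = 13


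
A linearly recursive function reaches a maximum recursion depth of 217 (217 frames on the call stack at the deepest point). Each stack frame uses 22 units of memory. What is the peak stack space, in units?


Maximum recursion depth = 217 frames
Memory per frame = 22 units
Total stack space = depth * frame_size
= 217 * 22 = 4774


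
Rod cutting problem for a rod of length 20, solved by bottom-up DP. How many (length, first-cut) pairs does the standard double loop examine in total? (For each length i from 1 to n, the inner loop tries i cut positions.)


For each subproblem length i = 1..20, the inner loop considers i possible first cuts.
Total = 1 + 2 + ... + 20
= 20*(20+1)/2
= 20*21/2 = 210


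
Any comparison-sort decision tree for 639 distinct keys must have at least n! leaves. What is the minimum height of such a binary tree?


A binary decision tree of height h has at most 2^h leaves and needs at least n! of them, so h >= ceil(log2(n!)).
639! is far too large to multiply out, so use Stirling's series:
  ln(n!) ~ n ln n - n + (1/2) ln(2 pi n) + 1/(12n)  (error below 1/(360 n^3), negligible here)
  ln(639) = 6.4599045
  n ln n = 639 * 6.4599045 = 4127.8790
  (1/2) ln(2 pi * 639) = (1/2) ln(4014.9554) = 4.1489
  1/(12*639) = 0.0001
  ln(639!) ~ 4127.8790 - 639 + 4.1489 + 0.0001 = 3493.0280
Convert to base 2: log2(639!) = 3493.0280 / ln 2 = 3493.0280 / 0.69314718 = 5039.3742
ceil(5039.3742) = 5040


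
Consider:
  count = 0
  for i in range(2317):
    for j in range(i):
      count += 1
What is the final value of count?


For each i, the inner loop runs i times:
  i=0: inner runs 0 times
  i=1: inner runs 1 time
  i=2: inner runs 2 times
  i=3: inner runs 3 times
  i=4: inner runs 4 times
  i=5: inner runs 5 times
  i=6: inner runs 6 times
  i=7: inner runs 7 times
  ...
Total = 0 + 1 + 2 + ... + 2316 = 2317*(2317-1)/2 = 2683086


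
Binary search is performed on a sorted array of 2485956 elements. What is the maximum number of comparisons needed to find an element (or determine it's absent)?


Binary search halves the search space each comparison:
  Step 1: search space = 2485956 -> 1242978
  Step 2: search space = 1242978 -> 621489
  Step 3: search space = 621489 -> 310744
  Step 4: search space = 310744 -> 155372
  Step 5: search space = 155372 -> 77686
  Step 6: search space = 77686 -> 38843
  Step 7: search space = 38843 -> 19421
  Step 8: search space = 19421 -> 9710
  Step 9: search space = 9710 -> 4855
  Step 10: search space = 4855 -> 2427
  Step 11: search space = 2427 -> 1213
  Step 12: search space = 1213 -> 606
  Step 13: search space = 606 -> 303
  Step 14: search space = 303 -> 151
  Step 15: search space = 151 -> 75
  Step 16: search space = 75 -> 37
  Step 17: search space = 37 -> 18
  Step 18: search space = 18 -> 9
  Step 19: search space = 9 -> 4
  Step 20: search space = 4 -> 2
  Step 21: search space = 2 -> 1
  Step 22: search space = 1 (final check)
Maximum comparisons = floor(log2(2485956)) + 1 = 21 + 1 = 22


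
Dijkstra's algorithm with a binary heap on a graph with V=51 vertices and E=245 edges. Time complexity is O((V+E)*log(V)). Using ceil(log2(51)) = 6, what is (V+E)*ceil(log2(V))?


Dijkstra with a binary heap: each vertex is extracted once, each edge may relax once.
Each heap operation costs O(log V).
V + E = 51 + 245 = 296
ceil(log2(51)) = 6 (since 2^5 = 32 < 51 <= 64 = 2^6)
Total heap work = (V+E) * ceil(log2(V)) = 296 * 6 = 1776


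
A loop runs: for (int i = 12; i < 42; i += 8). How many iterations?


Loop starts at i = 12, increments by 8, stops when i >= 42.
Number of iterations = ceil((42 - 12) / 8)
= ceil(30 / 8)
= 4


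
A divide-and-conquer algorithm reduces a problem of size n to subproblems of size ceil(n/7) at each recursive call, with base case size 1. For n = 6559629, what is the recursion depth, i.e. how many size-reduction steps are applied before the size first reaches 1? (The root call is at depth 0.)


Each step divides the size by 7 (rounding up); after k steps the size is ceil(n/7^k), which equals 1 exactly when 7^k >= n.
So the depth is the smallest k with 7^k >= 6559629, i.e. ceil(log_7(6559629)).
7^8 = 5764801 < 6559629 <= 40353607 = 7^9
Recursion depth = 9


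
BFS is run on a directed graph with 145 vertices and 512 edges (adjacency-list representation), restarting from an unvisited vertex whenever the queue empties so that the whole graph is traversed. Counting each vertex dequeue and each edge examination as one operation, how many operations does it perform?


A full BFS traversal dequeues each vertex exactly once and examines each directed edge exactly once.
V = 145 (vertex processing cost)
E = 512 (edge examination cost)
Total operations proportional to V + E = 145 + 512 = 657


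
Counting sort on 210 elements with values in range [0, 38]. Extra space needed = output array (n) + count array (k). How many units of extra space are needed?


Output array size: 210 (to store sorted result)
Count array size: 39 (one slot per possible value, range 0 to 38)
Total extra space = 210 + 39 = 249


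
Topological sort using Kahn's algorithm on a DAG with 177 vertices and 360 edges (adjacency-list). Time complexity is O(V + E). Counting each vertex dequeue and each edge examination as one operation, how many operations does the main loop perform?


Kahn's algorithm:
  1. Compute in-degrees: O(V + E)
  2. Process queue: each vertex dequeued once (O(V))
     each edge examined once (O(E))
Total = V + E = 177 + 360 = 537


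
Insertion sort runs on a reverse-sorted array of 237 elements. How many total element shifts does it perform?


Sum of shifts = 1 + 2 + 3 + ... + 236
= 237 * 236 / 2
= 55932 / 2
= 27966


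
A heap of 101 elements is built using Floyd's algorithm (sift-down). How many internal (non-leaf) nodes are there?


Leaf nodes occupy roughly half the array.
Sift-down is called for each internal node, starting from the last one.
Internal nodes = floor(n/2) = floor(101/2) = 50


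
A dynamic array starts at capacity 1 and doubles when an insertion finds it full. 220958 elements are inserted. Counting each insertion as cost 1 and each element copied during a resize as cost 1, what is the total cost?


n = 220958
Insertion costs: 220958
Resizes copy 1, 2, 4, ... up to the largest power of 2 that is <= n-1 = 220957, i.e. 131072.
Copy costs = 1 + 2 + 4 + 8 + 16 + 32 + 64 + 128 + 256 + 512 + 1024 + 2048 + 4096 + 8192 + 16384 + 32768 + 65536 + 131072 = 262143
Total = 220958 + 262143 = 483101


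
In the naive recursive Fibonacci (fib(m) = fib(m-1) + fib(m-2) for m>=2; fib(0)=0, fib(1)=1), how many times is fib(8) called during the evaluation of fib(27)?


Let N(m) = number of times fib(m) is called while evaluating fib(27).
N(27) = 1 (the initial call).
N(26) = 1 (only fib(27) calls it).
For 1 <= m <= 25: fib(m) is called by fib(m+1) and fib(m+2), so
  N(m) = N(m+1) + N(m+2).
fib(0) is called only by fib(2), so N(0) = N(2).
Walk down from m=27:
  N(27)=1, N(26)=1, N(25)=2, N(24)=3, N(23)=5, N(22)=8, N(21)=13, N(20)=21, N(19)=34, N(18)=55, N(17)=89, N(16)=144, N(15)=233, N(14)=377, N(13)=610, N(12)=987, N(11)=1597, N(10)=2584, N(9)=4181, N(8)=6765
N(8) = 6765


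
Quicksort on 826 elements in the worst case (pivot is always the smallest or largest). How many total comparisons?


In the worst case, each partition step picks the worst pivot:
  Partition 1: 825 comparisons (n-1 elements to compare)
  Partition 2: 824 comparisons
  Partition 3: 823 comparisons
  Partition 4: 822 comparisons
  Partition 5: 821 comparisons
  ...
  Last partition: 0 comparisons
Total = (n-1) + (n-2) + ... + 1 + 0 = n*(n-1)/2
= 826*825/2 = 340725


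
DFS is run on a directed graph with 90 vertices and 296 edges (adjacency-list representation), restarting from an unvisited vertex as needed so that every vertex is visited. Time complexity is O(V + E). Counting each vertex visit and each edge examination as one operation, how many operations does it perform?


A full DFS traversal processes each vertex exactly once (push/pop on stack).
Each directed edge is examined once.
V = 90, E = 296
V + E = 386


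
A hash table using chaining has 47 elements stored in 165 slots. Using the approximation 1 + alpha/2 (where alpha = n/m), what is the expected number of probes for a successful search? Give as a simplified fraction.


Load factor alpha = n/m = 47/165
Expected probes = 1 + alpha/2 = 1 + 47/(2*165)
= 1 + 47/330
= 330/330 + 47/330
= 377/330


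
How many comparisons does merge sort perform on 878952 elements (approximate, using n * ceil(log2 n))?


Recursion depth: ceil(log2(878952)) = 20
Each recursion level merges n = 878952 elements
Total = 878952 * 20 = 17579040


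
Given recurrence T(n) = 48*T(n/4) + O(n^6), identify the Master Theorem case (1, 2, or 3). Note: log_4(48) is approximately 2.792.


Master Theorem parameters: a=48, b=4, c=6
log_b(a) = 2.792
Compare b^c with a: 4^6 = 4096 > 48, so c > log_b(a).
Comparing c=6 vs log_b(a)=2.792:
6 > 2.792 => Case 3
Result: T(n) = O(n^6)
Master Theorem case = 3


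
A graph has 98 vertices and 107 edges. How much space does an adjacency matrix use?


Adjacency matrix: V x V grid of entries
Space = V^2 = 98^2 = 98 * 98 = 9604


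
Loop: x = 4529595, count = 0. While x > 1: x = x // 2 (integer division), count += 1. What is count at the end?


The variable x halves each step:
x = 4529595 -> 2264797 -> 1132398 -> 566199 -> 283099 -> 141549 -> 70774 -> 35387 -> 17693 -> 8846 -> 4423 -> 2211 -> 1105 -> 552 -> 276 -> 138 -> 69 -> 34 -> 17 -> 8 -> 4 -> 2 -> 1
Number of halvings = floor(log2(4529595)) = 22


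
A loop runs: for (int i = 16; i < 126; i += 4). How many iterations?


Loop starts at i = 16, increments by 4, stops when i >= 126.
Number of iterations = ceil((126 - 16) / 4)
= ceil(110 / 4)
= 28


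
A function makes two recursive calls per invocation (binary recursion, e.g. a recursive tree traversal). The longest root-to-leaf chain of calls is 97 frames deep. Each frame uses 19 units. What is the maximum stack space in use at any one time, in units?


Binary recursion: the two calls run one after the other, so only one root-to-leaf chain of frames is on the stack at a time.
Maximum depth (longest chain) = 97 frames
Each frame = 19 units
Max stack space = 97 * 19 = 1843


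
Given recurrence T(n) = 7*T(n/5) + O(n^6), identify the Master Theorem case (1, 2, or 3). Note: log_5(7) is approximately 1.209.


Master Theorem parameters: a=7, b=5, c=6
log_b(a) = 1.209
Compare b^c with a: 5^6 = 15625 > 7, so c > log_b(a).
Comparing c=6 vs log_b(a)=1.209:
6 > 1.209 => Case 3
Result: T(n) = O(n^6)
Master Theorem case = 3


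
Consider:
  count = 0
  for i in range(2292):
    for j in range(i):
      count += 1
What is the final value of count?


For each i, the inner loop runs i times:
  i=0: inner runs 0 times
  i=1: inner runs 1 time
  i=2: inner runs 2 times
  i=3: inner runs 3 times
  i=4: inner runs 4 times
  i=5: inner runs 5 times
  i=6: inner runs 6 times
  i=7: inner runs 7 times
  ...
Total = 0 + 1 + 2 + ... + 2291 = 2292*(2292-1)/2 = 2625486


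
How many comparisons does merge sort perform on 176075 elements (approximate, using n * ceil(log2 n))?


Recursion depth: ceil(log2(176075)) = 18
Each recursion level merges n = 176075 elements
Total = 176075 * 18 = 3169350


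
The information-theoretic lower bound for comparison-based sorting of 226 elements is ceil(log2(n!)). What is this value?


A binary decision tree of height h has at most 2^h leaves and needs at least n! of them, so h >= ceil(log2(n!)).
226! is far too large to multiply out, so use Stirling's series:
  ln(n!) ~ n ln n - n + (1/2) ln(2 pi n) + 1/(12n)  (error below 1/(360 n^3), negligible here)
  ln(226) = 5.4205350
  n ln n = 226 * 5.4205350 = 1225.0409
  (1/2) ln(2 pi * 226) = (1/2) ln(1419.9999) = 3.6292
  1/(12*226) = 0.0004
  ln(226!) ~ 1225.0409 - 226 + 3.6292 + 0.0004 = 1002.6705
Convert to base 2: log2(226!) = 1002.6705 / ln 2 = 1002.6705 / 0.69314718 = 1446.5478
ceil(1446.5478) = 1447


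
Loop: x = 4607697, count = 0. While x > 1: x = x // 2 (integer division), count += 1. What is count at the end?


The variable x halves each step:
x = 4607697 -> 2303848 -> 1151924 -> 575962 -> 287981 -> 143990 -> 71995 -> 35997 -> 17998 -> 8999 -> 4499 -> 2249 -> 1124 -> 562 -> 281 -> 140 -> 70 -> 35 -> 17 -> 8 -> 4 -> 2 -> 1
Number of halvings = floor(log2(4607697)) = 22


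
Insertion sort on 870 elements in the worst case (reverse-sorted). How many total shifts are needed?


In the worst case (reverse-sorted), each element shifts past all previous:
  Element 1: 1 shifts
  Element 2: 2 shifts
  Element 3: 3 shifts
  Element 4: 4 shifts
  Element 5: 5 shifts
  ...
  Element 869: 869 shifts
Total = 1 + 2 + ... + 869
= 870*(870-1)/2 = 378015


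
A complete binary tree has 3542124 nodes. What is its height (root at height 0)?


In a complete binary tree, level k holds nodes 2^k .. 2^(k+1)-1 (1-indexed).
Height = floor(log2(n)) = floor(log2(3542124)) = 21
Check: 2^21 = 2097152 <= 3542124 < 4194304 = 2^22


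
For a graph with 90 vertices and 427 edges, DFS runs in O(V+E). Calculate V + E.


A full DFS traversal visits each vertex once and examines each edge once.
V = 90
E = 427
Sum = 90 + 427 = 517


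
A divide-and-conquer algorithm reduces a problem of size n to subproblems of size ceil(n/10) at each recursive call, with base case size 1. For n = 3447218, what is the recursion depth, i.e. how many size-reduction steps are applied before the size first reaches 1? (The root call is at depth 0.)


Each step divides the size by 10 (rounding up); after k steps the size is ceil(n/10^k), which equals 1 exactly when 10^k >= n.
So the depth is the smallest k with 10^k >= 3447218, i.e. ceil(log_10(3447218)).
10^6 = 1000000 < 3447218 <= 10000000 = 10^7
Recursion depth = 7


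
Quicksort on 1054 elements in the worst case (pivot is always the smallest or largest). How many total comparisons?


In the worst case, each partition step picks the worst pivot:
  Partition 1: 1053 comparisons (n-1 elements to compare)
  Partition 2: 1052 comparisons
  Partition 3: 1051 comparisons
  Partition 4: 1050 comparisons
  Partition 5: 1049 comparisons
  ...
  Last partition: 0 comparisons
Total = (n-1) + (n-2) + ... + 1 + 0 = n*(n-1)/2
= 1054*1053/2 = 554931


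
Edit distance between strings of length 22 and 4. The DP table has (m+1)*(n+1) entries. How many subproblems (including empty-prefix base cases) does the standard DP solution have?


The table includes base cases (empty prefixes).
Rows: (m+1) = 23
Columns: (n+1) = 5
Total = 23 * 5 = 115


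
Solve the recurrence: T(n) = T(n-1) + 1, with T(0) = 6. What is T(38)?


Unrolling the recurrence:
T(38) = T(37) + 1
       = T(36) + 1 + 1
       = T(35) + 1*3
       ...
       = T(0) + 1*38
       = 6 + 38 = 44


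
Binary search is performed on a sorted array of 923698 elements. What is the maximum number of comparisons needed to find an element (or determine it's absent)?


Binary search halves the search space each comparison:
  Step 1: search space = 923698 -> 461849
  Step 2: search space = 461849 -> 230924
  Step 3: search space = 230924 -> 115462
  Step 4: search space = 115462 -> 57731
  Step 5: search space = 57731 -> 28865
  Step 6: search space = 28865 -> 14432
  Step 7: search space = 14432 -> 7216
  Step 8: search space = 7216 -> 3608
  Step 9: search space = 3608 -> 1804
  Step 10: search space = 1804 -> 902
  Step 11: search space = 902 -> 451
  Step 12: search space = 451 -> 225
  Step 13: search space = 225 -> 112
  Step 14: search space = 112 -> 56
  Step 15: search space = 56 -> 28
  Step 16: search space = 28 -> 14
  Step 17: search space = 14 -> 7
  Step 18: search space = 7 -> 3
  Step 19: search space = 3 -> 1
  Step 20: search space = 1 (final check)
Maximum comparisons = floor(log2(923698)) + 1 = 19 + 1 = 20


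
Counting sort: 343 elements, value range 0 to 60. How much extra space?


n = 343 (output array)
k = 61 (count array for 61 distinct values)
Extra space = 343 + 61 = 404


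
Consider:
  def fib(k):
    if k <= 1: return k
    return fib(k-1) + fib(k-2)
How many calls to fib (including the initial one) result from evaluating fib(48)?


Let C(m) = total calls to evaluate fib(m). Then C(0)=C(1)=1, and
C(m) = 1 + C(m-1) + C(m-2) for m >= 2.
Build the table (each entry = 1 + previous two):
  C(0) = 1
  C(1) = 1
  C(2) = 1 + 1 + 1 = 3
  C(3) = 1 + 3 + 1 = 5
  C(4) = 1 + 5 + 3 = 9
  C(5) = 1 + 9 + 5 = 15
  C(6) = 1 + 15 + 9 = 25
  C(7) = 1 + 25 + 15 = 41
  C(8) = 1 + 41 + 25 = 67
  C(9) = 1 + 67 + 41 = 109
  C(10) = 1 + 109 + 67 = 177
  C(11) = 1 + 177 + 109 = 287
  C(12) = 1 + 287 + 177 = 465
  C(13) = 1 + 465 + 287 = 753
  C(14) = 1 + 753 + 465 = 1219
  C(15) = 1 + 1219 + 753 = 1973
  C(16) = 1 + 1973 + 1219 = 3193
  C(17) = 1 + 3193 + 1973 = 5167
  C(18) = 1 + 5167 + 3193 = 8361
  C(19) = 1 + 8361 + 5167 = 13529
  C(20) = 1 + 13529 + 8361 = 21891
  C(21) = 1 + 21891 + 13529 = 35421
  C(22) = 1 + 35421 + 21891 = 57313
  C(23) = 1 + 57313 + 35421 = 92735
  C(24) = 1 + 92735 + 57313 = 150049
  C(25) = 1 + 150049 + 92735 = 242785
  C(26) = 1 + 242785 + 150049 = 392835
  C(27) = 1 + 392835 + 242785 = 635621
  C(28) = 1 + 635621 + 392835 = 1028457
  C(29) = 1 + 1028457 + 635621 = 1664079
  C(30) = 1 + 1664079 + 1028457 = 2692537
  C(31) = 1 + 2692537 + 1664079 = 4356617
  C(32) = 1 + 4356617 + 2692537 = 7049155
  C(33) = 1 + 7049155 + 4356617 = 11405773
  C(34) = 1 + 11405773 + 7049155 = 18454929
  C(35) = 1 + 18454929 + 11405773 = 29860703
  C(36) = 1 + 29860703 + 18454929 = 48315633
  C(37) = 1 + 48315633 + 29860703 = 78176337
  C(38) = 1 + 78176337 + 48315633 = 126491971
  C(39) = 1 + 126491971 + 78176337 = 204668309
  C(40) = 1 + 204668309 + 126491971 = 331160281
  C(41) = 1 + 331160281 + 204668309 = 535828591
  C(42) = 1 + 535828591 + 331160281 = 866988873
  C(43) = 1 + 866988873 + 535828591 = 1402817465
  C(44) = 1 + 1402817465 + 866988873 = 2269806339
  C(45) = 1 + 2269806339 + 1402817465 = 3672623805
  C(46) = 1 + 3672623805 + 2269806339 = 5942430145
  C(47) = 1 + 5942430145 + 3672623805 = 9615053951
  C(48) = 1 + 9615053951 + 5942430145 = 15557484097
Total calls for fib(48) = 15557484097


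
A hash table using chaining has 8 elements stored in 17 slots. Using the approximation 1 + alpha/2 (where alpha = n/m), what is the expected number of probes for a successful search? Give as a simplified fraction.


Load factor alpha = n/m = 8/17
Expected probes = 1 + alpha/2 = 1 + 8/(2*17)
= 1 + 8/34
= 34/34 + 8/34
= 42/34
Simplify: 21/17


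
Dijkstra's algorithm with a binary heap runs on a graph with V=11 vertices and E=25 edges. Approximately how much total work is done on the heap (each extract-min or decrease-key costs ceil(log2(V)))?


Dijkstra with a binary heap: each vertex is extracted once, each edge may relax once.
Each heap operation costs O(log V).
V + E = 11 + 25 = 36
ceil(log2(11)) = 4 (since 2^3 = 8 < 11 <= 16 = 2^4)
Total heap work = (V+E) * ceil(log2(V)) = 36 * 4 = 144


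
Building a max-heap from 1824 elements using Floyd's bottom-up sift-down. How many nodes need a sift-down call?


In a heap of 1824 elements (0-indexed array):
  Last element index: 1823
  Parent of last element: floor((1823 - 1) / 2) = 911
  Internal nodes: indices 0 to 911
  Count = floor(1824/2) = 912


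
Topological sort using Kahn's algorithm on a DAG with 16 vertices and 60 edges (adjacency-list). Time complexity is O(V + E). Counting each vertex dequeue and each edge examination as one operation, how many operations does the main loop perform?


Kahn's algorithm:
  1. Compute in-degrees: O(V + E)
  2. Process queue: each vertex dequeued once (O(V))
     each edge examined once (O(E))
Total = V + E = 16 + 60 = 76


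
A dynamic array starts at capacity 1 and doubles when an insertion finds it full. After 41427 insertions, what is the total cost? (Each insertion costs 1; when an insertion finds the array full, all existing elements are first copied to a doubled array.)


Insertion cost: 41427 (one per element)
Resizes occur just before inserting elements 2, 3, 5, 9, ...
Elements copied at each resize: 1 + 2 + 4 + 8 + 16 + 32 + 64 + 128 + 256 + 512 + 1024 + 2048 + 4096 + 8192 + 16384 + 32768
Sum of copies = 65535 (geometric series: 2^k - 1)
Total = 41427 + 65535 = 106962


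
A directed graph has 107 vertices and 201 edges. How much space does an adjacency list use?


Adjacency list: one list head per vertex + one entry per edge
Vertex heads: 107
Edge entries: 201
Total = 107 + 201 = 308


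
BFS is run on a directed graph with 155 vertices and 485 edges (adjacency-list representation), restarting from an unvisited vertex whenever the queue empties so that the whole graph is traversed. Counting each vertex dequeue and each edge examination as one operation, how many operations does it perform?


A full BFS traversal dequeues each vertex exactly once and examines each directed edge exactly once.
V = 155 (vertex processing cost)
E = 485 (edge examination cost)
Total operations proportional to V + E = 155 + 485 = 640


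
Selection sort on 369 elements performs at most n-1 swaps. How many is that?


Each of the 368 passes places one element in its final position.
Pass 1: swap minimum into position 0
Pass 2: swap minimum of remaining into position 1
...
Pass 368: last two elements, one swap
Maximum swaps = 369 - 1 = 368


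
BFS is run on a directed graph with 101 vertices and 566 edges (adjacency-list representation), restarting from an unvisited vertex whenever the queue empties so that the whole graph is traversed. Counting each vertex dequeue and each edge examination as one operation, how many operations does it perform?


A full BFS traversal dequeues each vertex exactly once and examines each directed edge exactly once.
V = 101 (vertex processing cost)
E = 566 (edge examination cost)
Total operations proportional to V + E = 101 + 566 = 667


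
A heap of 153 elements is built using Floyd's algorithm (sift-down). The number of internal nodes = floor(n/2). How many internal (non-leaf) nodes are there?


Leaf nodes occupy roughly half the array.
Sift-down is called for each internal node, starting from the last one.
Internal nodes = floor(n/2) = floor(153/2) = 76


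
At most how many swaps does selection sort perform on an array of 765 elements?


Each of the 764 passes places one element in its final position.
Pass 1: swap minimum into position 0
Pass 2: swap minimum of remaining into position 1
...
Pass 764: last two elements, one swap
Maximum swaps = 765 - 1 = 764


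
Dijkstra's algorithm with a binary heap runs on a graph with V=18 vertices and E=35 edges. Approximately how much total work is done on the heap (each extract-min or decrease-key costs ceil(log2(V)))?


Dijkstra with a binary heap: each vertex is extracted once, each edge may relax once.
Each heap operation costs O(log V).
V + E = 18 + 35 = 53
ceil(log2(18)) = 5 (since 2^4 = 16 < 18 <= 32 = 2^5)
Total heap work = (V+E) * ceil(log2(V)) = 53 * 5 = 265


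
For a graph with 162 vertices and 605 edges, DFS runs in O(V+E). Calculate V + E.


A full DFS traversal visits each vertex once and examines each edge once.
V = 162
E = 605
Sum = 162 + 605 = 767


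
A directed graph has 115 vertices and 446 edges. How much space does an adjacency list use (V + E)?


Adjacency list: one list head per vertex + one entry per edge
Vertex heads: 115
Edge entries: 446
Total = 115 + 446 = 561


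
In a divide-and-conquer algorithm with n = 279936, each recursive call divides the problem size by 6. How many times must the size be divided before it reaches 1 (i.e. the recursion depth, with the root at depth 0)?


Number of divisions = log_6(279936)
Sizes: 279936 -> 46656 -> 7776 -> 1296 -> 216 -> 36 -> 6 -> 1 (7 divisions)
Recursion depth = 7


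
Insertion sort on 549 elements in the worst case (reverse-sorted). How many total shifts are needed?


In the worst case (reverse-sorted), each element shifts past all previous:
  Element 1: 1 shifts
  Element 2: 2 shifts
  Element 3: 3 shifts
  Element 4: 4 shifts
  Element 5: 5 shifts
  ...
  Element 548: 548 shifts
Total = 1 + 2 + ... + 548
= 549*(549-1)/2 = 150426


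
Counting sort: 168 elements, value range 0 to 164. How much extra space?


n = 168 (output array)
k = 165 (count array for 165 distinct values)
Extra space = 168 + 165 = 333


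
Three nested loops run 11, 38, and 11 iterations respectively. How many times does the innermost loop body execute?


Loop 1 (outermost): 11 iterations
Loop 2 (middle): 38 iterations per outer
Loop 3 (innermost): 11 iterations per middle
Total = 11 * 38 * 11 = 4598


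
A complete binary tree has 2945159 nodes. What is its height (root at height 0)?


In a complete binary tree, level k holds nodes 2^k .. 2^(k+1)-1 (1-indexed).
Height = floor(log2(n)) = floor(log2(2945159)) = 21
Check: 2^21 = 2097152 <= 2945159 < 4194304 = 2^22


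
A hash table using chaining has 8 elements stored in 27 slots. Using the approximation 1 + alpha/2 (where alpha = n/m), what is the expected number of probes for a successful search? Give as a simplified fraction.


Load factor alpha = n/m = 8/27
Expected probes = 1 + alpha/2 = 1 + 8/(2*27)
= 1 + 8/54
= 54/54 + 8/54
= 62/54
Simplify: 31/27


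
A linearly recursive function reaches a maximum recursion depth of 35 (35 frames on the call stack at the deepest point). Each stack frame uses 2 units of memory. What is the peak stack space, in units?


Maximum recursion depth = 35 frames
Memory per frame = 2 units
Total stack space = depth * frame_size
= 35 * 2 = 70


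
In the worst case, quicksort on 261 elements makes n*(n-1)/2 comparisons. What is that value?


Sum of comparisons per partition:
260 + 259 + ... + 1 + 0
= 261 * (261 - 1) / 2
= 261 * 260 / 2
= 33930


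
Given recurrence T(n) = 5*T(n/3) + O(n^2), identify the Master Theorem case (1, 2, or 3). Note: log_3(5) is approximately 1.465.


Master Theorem parameters: a=5, b=3, c=2
log_b(a) = 1.465
Compare b^c with a: 3^2 = 9 > 5, so c > log_b(a).
Comparing c=2 vs log_b(a)=1.465:
2 > 1.465 => Case 3
Result: T(n) = O(n^2)
Master Theorem case = 3


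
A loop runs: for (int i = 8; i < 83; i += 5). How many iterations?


Loop starts at i = 8, increments by 5, stops when i >= 83.
Number of iterations = ceil((83 - 8) / 5)
= ceil(75 / 5)
= 15


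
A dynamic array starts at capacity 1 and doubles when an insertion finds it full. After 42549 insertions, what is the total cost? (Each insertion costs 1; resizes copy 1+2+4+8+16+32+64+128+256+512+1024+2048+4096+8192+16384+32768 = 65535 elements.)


Insertion cost: 42549 (one per element)
Resizes occur just before inserting elements 2, 3, 5, 9, ...
Elements copied at each resize: 1 + 2 + 4 + 8 + 16 + 32 + 64 + 128 + 256 + 512 + 1024 + 2048 + 4096 + 8192 + 16384 + 32768
Sum of copies = 65535 (geometric series: 2^k - 1)
Total = 42549 + 65535 = 108084


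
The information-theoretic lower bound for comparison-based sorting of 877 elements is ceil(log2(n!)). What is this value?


A binary decision tree of height h has at most 2^h leaves and needs at least n! of them, so h >= ceil(log2(n!)).
877! is far too large to multiply out, so use Stirling's series:
  ln(n!) ~ n ln n - n + (1/2) ln(2 pi n) + 1/(12n)  (error below 1/(360 n^3), negligible here)
  ln(877) = 6.7765070
  n ln n = 877 * 6.7765070 = 5942.9966
  (1/2) ln(2 pi * 877) = (1/2) ln(5510.3535) = 4.3072
  1/(12*877) = 0.0001
  ln(877!) ~ 5942.9966 - 877 + 4.3072 + 0.0001 = 5070.3039
Convert to base 2: log2(877!) = 5070.3039 / ln 2 = 5070.3039 / 0.69314718 = 7314.9023
ceil(7314.9023) = 7315


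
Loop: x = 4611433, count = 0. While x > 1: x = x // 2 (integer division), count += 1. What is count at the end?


The variable x halves each step:
x = 4611433 -> 2305716 -> 1152858 -> 576429 -> 288214 -> 144107 -> 72053 -> 36026 -> 18013 -> 9006 -> 4503 -> 2251 -> 1125 -> 562 -> 281 -> 140 -> 70 -> 35 -> 17 -> 8 -> 4 -> 2 -> 1
Number of halvings = floor(log2(4611433)) = 22


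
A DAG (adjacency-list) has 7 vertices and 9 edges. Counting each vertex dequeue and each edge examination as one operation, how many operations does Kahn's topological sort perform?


V = 7 (vertex processing)
E = 9 (edge processing)
V + E = 7 + 9 = 16


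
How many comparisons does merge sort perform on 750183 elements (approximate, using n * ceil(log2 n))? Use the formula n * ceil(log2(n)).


Recursion depth: ceil(log2(750183)) = 20
Each recursion level merges n = 750183 elements
Total = 750183 * 20 = 15003660


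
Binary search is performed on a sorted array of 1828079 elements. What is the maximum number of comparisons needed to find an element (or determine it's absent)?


Binary search halves the search space each comparison:
  Step 1: search space = 1828079 -> 914039
  Step 2: search space = 914039 -> 457019
  Step 3: search space = 457019 -> 228509
  Step 4: search space = 228509 -> 114254
  Step 5: search space = 114254 -> 57127
  Step 6: search space = 57127 -> 28563
  Step 7: search space = 28563 -> 14281
  Step 8: search space = 14281 -> 7140
  Step 9: search space = 7140 -> 3570
  Step 10: search space = 3570 -> 1785
  Step 11: search space = 1785 -> 892
  Step 12: search space = 892 -> 446
  Step 13: search space = 446 -> 223
  Step 14: search space = 223 -> 111
  Step 15: search space = 111 -> 55
  Step 16: search space = 55 -> 27
  Step 17: search space = 27 -> 13
  Step 18: search space = 13 -> 6
  Step 19: search space = 6 -> 3
  Step 20: search space = 3 -> 1
  Step 21: search space = 1 (final check)
Maximum comparisons = floor(log2(1828079)) + 1 = 20 + 1 = 21


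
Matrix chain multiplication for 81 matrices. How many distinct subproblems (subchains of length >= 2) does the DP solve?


Subproblems are indexed by (i, j) where i < j.
Number of such pairs = n*(n-1)/2
= 81 * 80 / 2
= 3240


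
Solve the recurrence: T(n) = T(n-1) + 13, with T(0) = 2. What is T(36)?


Unrolling the recurrence:
T(36) = T(35) + 13
       = T(34) + 13 + 13
       = T(33) + 13*3
       ...
       = T(0) + 13*36
       = 2 + 468 = 470


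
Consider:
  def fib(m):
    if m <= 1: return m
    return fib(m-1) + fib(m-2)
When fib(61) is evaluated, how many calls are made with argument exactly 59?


Let N(m) = number of times fib(m) is called while evaluating fib(61).
N(61) = 1 (the initial call).
N(60) = 1 (only fib(61) calls it).
For 1 <= m <= 59: fib(m) is called by fib(m+1) and fib(m+2), so
  N(m) = N(m+1) + N(m+2).
fib(0) is called only by fib(2), so N(0) = N(2).
Walk down from m=61:
  N(61)=1, N(60)=1, N(59)=2
N(59) = 2


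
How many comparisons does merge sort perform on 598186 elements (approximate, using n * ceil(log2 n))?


Recursion depth: ceil(log2(598186)) = 20
Each recursion level merges n = 598186 elements
Total = 598186 * 20 = 11963720


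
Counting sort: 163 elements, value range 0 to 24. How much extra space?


n = 163 (output array)
k = 25 (count array for 25 distinct values)
Extra space = 163 + 25 = 188


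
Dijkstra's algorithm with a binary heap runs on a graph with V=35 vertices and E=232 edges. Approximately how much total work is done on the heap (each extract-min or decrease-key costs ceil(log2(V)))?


Dijkstra with a binary heap: each vertex is extracted once, each edge may relax once.
Each heap operation costs O(log V).
V + E = 35 + 232 = 267
ceil(log2(35)) = 6 (since 2^5 = 32 < 35 <= 64 = 2^6)
Total heap work = (V+E) * ceil(log2(V)) = 267 * 6 = 1602


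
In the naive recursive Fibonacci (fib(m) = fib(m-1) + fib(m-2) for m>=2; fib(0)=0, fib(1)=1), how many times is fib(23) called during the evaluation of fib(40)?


Let N(m) = number of times fib(m) is called while evaluating fib(40).
N(40) = 1 (the initial call).
N(39) = 1 (only fib(40) calls it).
For 1 <= m <= 38: fib(m) is called by fib(m+1) and fib(m+2), so
  N(m) = N(m+1) + N(m+2).
fib(0) is called only by fib(2), so N(0) = N(2).
Walk down from m=40:
  N(40)=1, N(39)=1, N(38)=2, N(37)=3, N(36)=5, N(35)=8, N(34)=13, N(33)=21, N(32)=34, N(31)=55, N(30)=89, N(29)=144, N(28)=233, N(27)=377, N(26)=610, N(25)=987, N(24)=1597, N(23)=2584
N(23) = 2584


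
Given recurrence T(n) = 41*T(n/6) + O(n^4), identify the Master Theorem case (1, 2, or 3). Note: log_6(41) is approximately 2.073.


Master Theorem parameters: a=41, b=6, c=4
log_b(a) = 2.073
Compare b^c with a: 6^4 = 1296 > 41, so c > log_b(a).
Comparing c=4 vs log_b(a)=2.073:
4 > 2.073 => Case 3
Result: T(n) = O(n^4)
Master Theorem case = 3


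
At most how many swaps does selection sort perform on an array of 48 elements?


Each of the 47 passes places one element in its final position.
Pass 1: swap minimum into position 0
Pass 2: swap minimum of remaining into position 1
...
Pass 47: last two elements, one swap
Maximum swaps = 48 - 1 = 47


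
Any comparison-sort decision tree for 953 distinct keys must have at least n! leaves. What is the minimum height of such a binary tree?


A binary decision tree of height h has at most 2^h leaves and needs at least n! of them, so h >= ceil(log2(n!)).
953! is far too large to multiply out, so use Stirling's series:
  ln(n!) ~ n ln n - n + (1/2) ln(2 pi n) + 1/(12n)  (error below 1/(360 n^3), negligible here)
  ln(953) = 6.8596149
  n ln n = 953 * 6.8596149 = 6537.2130
  (1/2) ln(2 pi * 953) = (1/2) ln(5987.8756) = 4.3487
  1/(12*953) = 0.0001
  ln(953!) ~ 6537.2130 - 953 + 4.3487 + 0.0001 = 5588.5618
Convert to base 2: log2(953!) = 5588.5618 / ln 2 = 5588.5618 / 0.69314718 = 8062.5904
ceil(8062.5904) = 8063
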